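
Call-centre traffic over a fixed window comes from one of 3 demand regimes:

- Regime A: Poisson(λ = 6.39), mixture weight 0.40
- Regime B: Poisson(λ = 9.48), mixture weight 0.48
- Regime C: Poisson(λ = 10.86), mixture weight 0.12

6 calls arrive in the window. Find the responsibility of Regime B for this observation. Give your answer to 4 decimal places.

By Bayes' theorem, P(k | x) = π_k f_k(x) / Σ_j π_j f_j(x).
Poisson probabilities:
  p_A = e^(−6.39)·6.39^6/6! = 0.158683
  p_B = e^(−9.48)·9.48^6/6! = 0.076985
  p_C = e^(−10.86)·10.86^6/6! = 0.0437732
Unnormalised posteriors:
  π_A·p_A = 0.40 × 0.158683 = 0.0634733
  π_B·p_B = 0.48 × 0.076985 = 0.0369528
  π_C·p_C = 0.12 × 0.0437732 = 0.00525279
Marginal: 0.0634733 + 0.0369528 + 0.00525279 = 0.105679
P(Regime B | x) = 0.0369528 / 0.105679 ≈ 0.3497

0.3497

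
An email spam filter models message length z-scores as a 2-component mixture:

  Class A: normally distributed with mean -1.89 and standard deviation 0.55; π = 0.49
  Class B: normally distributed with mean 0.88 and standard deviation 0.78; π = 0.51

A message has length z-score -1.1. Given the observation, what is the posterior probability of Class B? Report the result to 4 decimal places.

0.0759

By Bayes' theorem, P(k | x) = P(Z=k) f_k(x) / Σ_j P(Z=j) f_j(x).
Evaluate each component's likelihood at the observed value:
  L_A = (1/(0.55·√(2π)))·exp(−(-1.1−-1.89)²/(2·0.55²)) = 0.725350·exp(-1.03157) = 0.258549
  L_B = (1/(0.78·√(2π)))·exp(−(-1.1−0.88)²/(2·0.78²)) = 0.511464·exp(-3.22189) = 0.0203969
Prior × likelihood for each component:
  P(Z=A)·L_A = 0.49 × 0.258549 = 0.126689
  P(Z=B)·L_B = 0.51 × 0.0203969 = 0.0104024
Sum: 0.126689 + 0.0104024 = 0.137091
So the posterior for Class B is 0.0104024 / 0.137091 ≈ 0.0759.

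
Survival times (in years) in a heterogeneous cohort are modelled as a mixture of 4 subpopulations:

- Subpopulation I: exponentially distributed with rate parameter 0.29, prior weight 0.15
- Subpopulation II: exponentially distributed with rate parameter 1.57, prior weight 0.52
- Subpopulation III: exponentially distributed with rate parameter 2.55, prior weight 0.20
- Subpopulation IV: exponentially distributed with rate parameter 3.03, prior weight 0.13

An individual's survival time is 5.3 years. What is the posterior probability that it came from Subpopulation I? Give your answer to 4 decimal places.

0.9791

The responsibility of component k is π_k f_k(x) divided by Σ_j π_j f_j(x).
Evaluate each component's likelihood at the observed value:
  f_I = 0.0623573
  f_II = 0.000382063
  f_III = 3.4439e-06
  f_IV = 3.21446e-07
Weight by the priors:
  π_I·f_I = 0.15 × 0.0623573 = 0.0093536
  π_II·f_II = 0.52 × 0.000382063 = 0.000198673
  π_III·f_III = 0.20 × 3.4439e-06 = 6.8878e-07
  π_IV·f_IV = 0.13 × 3.21446e-07 = 4.17879e-08
Marginal: 0.0093536 + 0.000198673 + 6.8878e-07 + 4.17879e-08 = 0.009553
Responsibility of Subpopulation I: 0.0093536 / 0.009553 ≈ 0.9791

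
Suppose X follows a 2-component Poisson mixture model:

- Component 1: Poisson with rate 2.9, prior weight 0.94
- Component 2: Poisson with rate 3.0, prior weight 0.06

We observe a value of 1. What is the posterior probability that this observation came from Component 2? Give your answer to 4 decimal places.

0.0564

P(component k | x) = P(Z=k)·f_k(x) / marginal(x), where marginal(x) = Σ_j P(Z=j)·f_j(x).
Poisson probabilities:
  f_1 = 0.159567
  f_2 = 0.149361
Prior × likelihood for each component:
  P(Z=1)·f_1 = 0.94 × 0.159567 = 0.149993
  P(Z=2)·f_2 = 0.06 × 0.149361 = 0.00896167
Normaliser: 0.149993 + 0.00896167 = 0.158955
Responsibility of Component 2: 0.00896167 / 0.158955 ≈ 0.0564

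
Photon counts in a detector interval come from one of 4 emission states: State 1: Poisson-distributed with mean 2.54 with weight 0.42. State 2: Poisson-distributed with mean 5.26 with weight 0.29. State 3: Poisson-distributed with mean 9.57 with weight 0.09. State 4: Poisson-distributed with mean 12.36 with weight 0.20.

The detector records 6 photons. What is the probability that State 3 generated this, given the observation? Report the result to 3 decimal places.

The responsibility of component k is w_k f_k(x) divided by Σ_j w_j f_j(x).
Component likelihoods at x = 6 photons:
  p_1 = e^(−2.54)·2.54^6/6! = 0.0294145
  p_2 = e^(−5.26)·5.26^6/6! = 0.152825
  p_3 = e^(−9.57)·9.57^6/6! = 0.0744631
  p_4 = e^(−12.36)·12.36^6/6! = 0.0212275
Multiply by the mixture weights:
  w_1·p_1 = 0.42 × 0.0294145 = 0.0123541
  w_2·p_2 = 0.29 × 0.152825 = 0.0443191
  w_3·p_3 = 0.09 × 0.0744631 = 0.00670168
  w_4·p_4 = 0.20 × 0.0212275 = 0.0042455
Evidence: 0.0123541 + 0.0443191 + 0.00670168 + 0.0042455 = 0.0676204
P(State 3 | data) = 0.00670168 / 0.0676204 ≈ 0.099

0.099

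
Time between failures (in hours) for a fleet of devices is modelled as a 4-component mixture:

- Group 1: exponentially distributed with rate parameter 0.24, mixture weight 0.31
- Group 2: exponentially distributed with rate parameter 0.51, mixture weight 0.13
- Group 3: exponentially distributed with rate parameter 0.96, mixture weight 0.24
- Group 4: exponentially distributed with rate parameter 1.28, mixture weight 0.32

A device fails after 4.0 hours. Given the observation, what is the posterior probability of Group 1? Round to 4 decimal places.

0.6400

By Bayes' theorem, P(k | x) = π_k f_k(x) / Σ_j π_j f_j(x).
Exponential densities:
  L_1 = 0.24·e^(−0.24·4.0) = 0.24·e^(−0.9600) = 0.0918943
  L_2 = 0.51·e^(−0.51·4.0) = 0.51·e^(−2.0400) = 0.0663146
  L_3 = 0.96·e^(−0.96·4.0) = 0.96·e^(−3.8400) = 0.0206339
  L_4 = 1.28·e^(−1.28·4.0) = 1.28·e^(−5.1200) = 0.00764931
Prior × likelihood for each component:
  π_1·L_1 = 0.31 × 0.0918943 = 0.0284872
  π_2·L_2 = 0.13 × 0.0663146 = 0.0086209
  π_3·L_3 = 0.24 × 0.0206339 = 0.00495213
  π_4·L_4 = 0.32 × 0.00764931 = 0.00244778
Normaliser: 0.0284872 + 0.0086209 + 0.00495213 + 0.00244778 = 0.044508
P(Group 1 | data) ≈ 0.6400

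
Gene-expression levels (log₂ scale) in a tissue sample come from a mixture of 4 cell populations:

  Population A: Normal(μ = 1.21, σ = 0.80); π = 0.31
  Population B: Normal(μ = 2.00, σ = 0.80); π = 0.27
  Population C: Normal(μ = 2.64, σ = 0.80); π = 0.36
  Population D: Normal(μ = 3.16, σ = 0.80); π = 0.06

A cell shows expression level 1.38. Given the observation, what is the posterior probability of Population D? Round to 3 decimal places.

By Bayes' theorem, P(k | x) = P(Z=k) f_k(x) / Σ_j P(Z=j) f_j(x).
Evaluate each component's likelihood at the observed value:
  p_A = 0.487545
  p_B = 0.369314
  p_C = 0.144264
  p_D = 0.0419571
Unnormalised posteriors:
  P(Z=A)·p_A = 0.31 × 0.487545 = 0.151139
  P(Z=B)·p_B = 0.27 × 0.369314 = 0.0997148
  P(Z=C)·p_C = 0.36 × 0.144264 = 0.0519352
  P(Z=D)·p_D = 0.06 × 0.0419571 = 0.00251743
Normaliser: 0.151139 + 0.0997148 + 0.0519352 + 0.00251743 = 0.305306
P(Population D | x) = 0.00251743 / 0.305306 ≈ 0.008

0.008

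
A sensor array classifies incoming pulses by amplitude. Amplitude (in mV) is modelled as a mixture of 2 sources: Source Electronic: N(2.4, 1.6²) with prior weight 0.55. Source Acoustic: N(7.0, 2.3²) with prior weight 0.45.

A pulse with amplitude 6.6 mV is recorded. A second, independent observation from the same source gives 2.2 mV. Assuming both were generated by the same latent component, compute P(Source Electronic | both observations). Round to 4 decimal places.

The responsibility of component k is w_k f_k(x) divided by Σ_j w_j f_j(x).
Since both observations come from the same component, the likelihood for component k is f_k(x₁)·f_k(x₂).
  f_Electronic = [(1/(1.6·√(2π)))·exp(−(6.6−2.4)²/(2·1.6²)) = 0.249339·exp(-3.44531) = 0.00795261] × [0.247399] = 0.00196747
  f_Acoustic = [(1/(2.3·√(2π)))·exp(−(6.6−7.0)²/(2·2.3²)) = 0.173453·exp(-0.01512) = 0.17085] × [0.0196527] = 0.00335766
Weight by the priors:
  w_Electronic·f_Electronic = 0.55 × 0.00196747 = 0.00108211
  w_Acoustic·f_Acoustic = 0.45 × 0.00335766 = 0.00151095
Denominator: 0.00108211 + 0.00151095 = 0.00259305
So the posterior for Source Electronic is 0.00108211 / 0.00259305 ≈ 0.4173.

0.4173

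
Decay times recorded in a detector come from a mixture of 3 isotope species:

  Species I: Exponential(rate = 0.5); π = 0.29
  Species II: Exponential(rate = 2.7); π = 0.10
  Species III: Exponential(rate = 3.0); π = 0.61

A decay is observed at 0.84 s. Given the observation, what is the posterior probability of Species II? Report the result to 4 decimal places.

0.1033

By Bayes' theorem, P(k | x) = π_k f_k(x) / Σ_j π_j f_j(x).
Exponential densities:
  p_I = 0.5·e^(−0.5·0.84) = 0.5·e^(−0.4200) = 0.328523
  p_II = 2.7·e^(−2.7·0.84) = 2.7·e^(−2.2680) = 0.279501
  p_III = 3.0·e^(−3.0·0.84) = 3.0·e^(−2.5200) = 0.241379
Unnormalised posteriors:
  π_I·p_I = 0.29 × 0.328523 = 0.0952718
  π_II·p_II = 0.10 × 0.279501 = 0.0279501
  π_III·p_III = 0.61 × 0.241379 = 0.147241
Sum: 0.0952718 + 0.0279501 + 0.147241 = 0.270463
P(Species II | x) = 0.0279501 / 0.270463 ≈ 0.1033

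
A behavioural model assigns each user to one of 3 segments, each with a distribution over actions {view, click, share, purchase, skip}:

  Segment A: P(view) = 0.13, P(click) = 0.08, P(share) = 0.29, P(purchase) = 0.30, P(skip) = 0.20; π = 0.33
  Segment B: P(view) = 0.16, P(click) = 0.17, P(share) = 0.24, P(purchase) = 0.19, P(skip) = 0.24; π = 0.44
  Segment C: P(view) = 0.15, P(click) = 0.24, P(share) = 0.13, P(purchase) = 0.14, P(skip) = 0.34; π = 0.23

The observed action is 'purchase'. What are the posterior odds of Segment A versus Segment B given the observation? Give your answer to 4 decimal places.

The posterior odds equal the prior odds times the likelihood ratio: (π_i/π_j)·(f_i(x)/f_j(x)).
Categorical probabilities:
  f_A = P(purchase | comp) = 0.30
  f_B = P(purchase | comp) = 0.19
  f_C = P(purchase | comp) = 0.14
0.099 / 0.0836 ≈ 1.1842

1.1842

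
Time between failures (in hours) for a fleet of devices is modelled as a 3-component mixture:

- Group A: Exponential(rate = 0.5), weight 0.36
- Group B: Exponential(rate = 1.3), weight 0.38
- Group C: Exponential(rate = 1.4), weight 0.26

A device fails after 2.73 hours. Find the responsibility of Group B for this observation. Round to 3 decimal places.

By Bayes' theorem, P(k | x) = π_k f_k(x) / Σ_j π_j f_j(x).
Component likelihoods at x = 2.73 hours:
  f_A = 0.5·e^(−0.5·2.73) = 0.5·e^(−1.3650) = 0.12769
  f_B = 1.3·e^(−1.3·2.73) = 1.3·e^(−3.5490) = 0.0373794
  f_C = 1.4·e^(−1.4·2.73) = 1.4·e^(−3.8220) = 0.0306376
Weight by the priors:
  π_A·f_A = 0.36 × 0.12769 = 0.0459685
  π_B·f_B = 0.38 × 0.0373794 = 0.0142042
  π_C·f_C = 0.26 × 0.0306376 = 0.00796577
Sum: 0.0459685 + 0.0142042 + 0.00796577 = 0.0681385
P(Group B | x) = 0.0142042 / 0.0681385 ≈ 0.208

0.208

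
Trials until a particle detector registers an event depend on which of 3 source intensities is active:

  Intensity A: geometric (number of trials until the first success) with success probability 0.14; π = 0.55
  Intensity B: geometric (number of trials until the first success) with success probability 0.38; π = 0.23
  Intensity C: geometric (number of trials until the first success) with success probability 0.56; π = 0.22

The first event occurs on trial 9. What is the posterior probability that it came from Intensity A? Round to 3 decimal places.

0.917

Posterior ∝ prior × likelihood, so P(k | x) ∝ w_k f_k(x); normalise over all components.
Component likelihoods at x = 9:
  L_A = 0.0418905
  L_B = 0.00829692
  L_C = 0.000786701
Weight by the priors:
  w_A·L_A = 0.55 × 0.0418905 = 0.0230398
  w_B·L_B = 0.23 × 0.00829692 = 0.00190829
  w_C·L_C = 0.22 × 0.000786701 = 0.000173074
Denominator: 0.0230398 + 0.00190829 + 0.000173074 = 0.0251211
So the posterior for Intensity A is 0.0230398 / 0.0251211 ≈ 0.917.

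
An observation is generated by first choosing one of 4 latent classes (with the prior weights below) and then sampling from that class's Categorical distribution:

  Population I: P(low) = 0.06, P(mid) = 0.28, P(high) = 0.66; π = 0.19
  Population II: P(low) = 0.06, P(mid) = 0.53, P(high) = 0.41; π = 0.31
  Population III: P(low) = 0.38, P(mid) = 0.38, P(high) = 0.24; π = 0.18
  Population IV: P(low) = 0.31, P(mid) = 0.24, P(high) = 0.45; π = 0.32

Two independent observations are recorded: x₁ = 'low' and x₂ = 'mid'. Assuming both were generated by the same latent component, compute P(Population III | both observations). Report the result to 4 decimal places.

0.4136

Apply Bayes' rule: the posterior for each component is proportional to its prior times its likelihood at x.
Since both observations come from the same component, the likelihood for component k is f_k(x₁)·f_k(x₂).
  L_I = [0.06] × [0.28] = 0.0168
  L_II = [0.06] × [0.53] = 0.0318
  L_III = [0.38] × [0.38] = 0.1444
  L_IV = [0.31] × [0.24] = 0.0744
Prior × likelihood for each component:
  w_I·L_I = 0.19 × 0.0168 = 0.003192
  w_II·L_II = 0.31 × 0.0318 = 0.009858
  w_III·L_III = 0.18 × 0.1444 = 0.025992
  w_IV·L_IV = 0.32 × 0.0744 = 0.023808
Denominator: 0.003192 + 0.009858 + 0.025992 + 0.023808 = 0.06285
P(Population III | x₁,x₂) = 0.025992 / 0.06285 ≈ 0.4136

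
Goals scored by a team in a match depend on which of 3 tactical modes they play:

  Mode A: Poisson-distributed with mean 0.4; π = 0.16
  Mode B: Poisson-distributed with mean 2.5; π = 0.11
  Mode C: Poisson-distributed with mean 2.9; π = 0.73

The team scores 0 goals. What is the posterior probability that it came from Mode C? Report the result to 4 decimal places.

0.2567

Apply Bayes' rule: the posterior for each component is proportional to its prior times its likelihood at x.
Component likelihoods at x = 0 goals:
  f_A = 0.67032
  f_B = 0.082085
  f_C = 0.0550232
Weight by the priors:
  π_A·f_A = 0.16 × 0.67032 = 0.107251
  π_B·f_B = 0.11 × 0.082085 = 0.00902935
  π_C·f_C = 0.73 × 0.0550232 = 0.040167
Sum: 0.107251 + 0.00902935 + 0.040167 = 0.156448
So the posterior for Mode C is 0.040167 / 0.156448 ≈ 0.2567.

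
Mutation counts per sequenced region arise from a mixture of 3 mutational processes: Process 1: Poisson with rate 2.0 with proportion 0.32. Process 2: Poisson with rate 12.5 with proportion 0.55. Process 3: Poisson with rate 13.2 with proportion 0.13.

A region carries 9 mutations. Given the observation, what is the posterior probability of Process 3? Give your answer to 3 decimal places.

Posterior ∝ prior × likelihood, so P(k | x) ∝ π_k f_k(x); normalise over all components.
Component likelihoods at x = 9 mutations:
  L_1 = 0.000190949
  L_2 = 0.0765149
  L_3 = 0.0620462
Multiply by the mixture weights:
  π_1·L_1 = 0.32 × 0.000190949 = 6.11038e-05
  π_2·L_2 = 0.55 × 0.0765149 = 0.0420832
  π_3·L_3 = 0.13 × 0.0620462 = 0.00806601
Sum: 6.11038e-05 + 0.0420832 + 0.00806601 = 0.0502103
Responsibility of Process 3: 0.00806601 / 0.0502103 ≈ 0.161

0.161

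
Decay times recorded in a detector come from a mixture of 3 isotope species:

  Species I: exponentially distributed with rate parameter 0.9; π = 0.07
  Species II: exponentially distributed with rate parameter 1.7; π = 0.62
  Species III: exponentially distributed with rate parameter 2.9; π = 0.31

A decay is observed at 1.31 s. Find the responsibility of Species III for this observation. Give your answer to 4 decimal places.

Apply Bayes' rule: the posterior for each component is proportional to its prior times its likelihood at x.
Component likelihoods at x = 1.31 s:
  p_I = 0.9·e^(−0.9·1.31) = 0.9·e^(−1.1790) = 0.276828
  p_II = 1.7·e^(−1.7·1.31) = 1.7·e^(−2.2270) = 0.183348
  p_III = 2.9·e^(−2.9·1.31) = 2.9·e^(−3.7990) = 0.0649401
Unnormalised posteriors:
  π_I·p_I = 0.07 × 0.276828 = 0.0193779
  π_II·p_II = 0.62 × 0.183348 = 0.113675
  π_III·p_III = 0.31 × 0.0649401 = 0.0201314
Denominator: 0.0193779 + 0.113675 + 0.0201314 = 0.153185
P(Species III | 1.31 s) ≈ 0.1314

0.1314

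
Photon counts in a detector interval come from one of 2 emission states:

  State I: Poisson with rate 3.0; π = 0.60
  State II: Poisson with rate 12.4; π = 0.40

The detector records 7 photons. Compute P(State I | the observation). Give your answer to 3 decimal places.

0.468

P(component k | x) = π_k·f_k(x) / marginal(x), where marginal(x) = Σ_j π_j·f_j(x).
Poisson probabilities:
  p_I = e^(−3.0)·3.0^7/7! = 0.021604
  p_II = e^(−12.4)·12.4^7/7! = 0.0368358
Multiply by the mixture weights:
  π_I·p_I = 0.60 × 0.021604 = 0.0129624
  π_II·p_II = 0.40 × 0.0368358 = 0.0147343
Denominator: 0.0129624 + 0.0147343 = 0.0276967
P(State I | the observation) ≈ 0.468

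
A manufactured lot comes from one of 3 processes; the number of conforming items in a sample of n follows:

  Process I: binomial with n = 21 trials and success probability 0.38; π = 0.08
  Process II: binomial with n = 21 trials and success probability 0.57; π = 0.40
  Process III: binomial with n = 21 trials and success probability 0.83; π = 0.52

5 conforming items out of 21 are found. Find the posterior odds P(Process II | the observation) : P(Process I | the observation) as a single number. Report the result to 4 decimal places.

Only the two components matter; the odds are (P(Z=i) f_i(x)) / (P(Z=j) f_j(x)).
Component likelihoods at x = 5 conforming items out of 21:
  L_I = 0.0768649
  L_II = 0.00167268
  L_III = 3.90046e-09
Odds = (0.40/0.08) × (0.00167268/0.0768649) = 5 × 0.0217613 ≈ 0.1088

0.1088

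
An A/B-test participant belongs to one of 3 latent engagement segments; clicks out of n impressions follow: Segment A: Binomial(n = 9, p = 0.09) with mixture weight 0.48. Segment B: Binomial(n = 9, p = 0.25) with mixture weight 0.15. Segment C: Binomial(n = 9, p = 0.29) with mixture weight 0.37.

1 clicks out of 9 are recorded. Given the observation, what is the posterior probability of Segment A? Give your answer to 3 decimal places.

Posterior ∝ prior × likelihood, so P(k | x) ∝ π_k f_k(x); normalise over all components.
Binomial probabilities:
  L_A = C(9,1)·0.09^1·0.91^8 = 9·0.09·0.470253 = 0.380905
  L_B = C(9,1)·0.25^1·0.75^8 = 9·0.25·0.100113 = 0.225254
  L_C = C(9,1)·0.29^1·0.71^8 = 9·0.29·0.0645754 = 0.168542
Prior × likelihood for each component:
  π_A·L_A = 0.48 × 0.380905 = 0.182834
  π_B·L_B = 0.15 × 0.225254 = 0.0337881
  π_C·L_C = 0.37 × 0.168542 = 0.0623604
Sum: 0.182834 + 0.0337881 + 0.0623604 = 0.278983
So the posterior for Segment A is 0.182834 / 0.278983 ≈ 0.655.

0.655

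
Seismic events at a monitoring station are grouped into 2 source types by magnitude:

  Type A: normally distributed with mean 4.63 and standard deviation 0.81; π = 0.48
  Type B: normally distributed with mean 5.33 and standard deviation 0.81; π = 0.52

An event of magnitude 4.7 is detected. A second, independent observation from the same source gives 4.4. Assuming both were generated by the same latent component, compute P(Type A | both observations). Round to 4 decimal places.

Posterior ∝ prior × likelihood, so P(k | x) ∝ π_k f_k(x); normalise over all components.
Since both observations come from the same component, the likelihood for component k is f_k(x₁)·f_k(x₂).
  L_A = [(1/(0.81·√(2π)))·exp(−(4.7−4.63)²/(2·0.81²)) = 0.492521·exp(-0.00373) = 0.490686] × [0.473061] = 0.232124
  L_B = [(1/(0.81·√(2π)))·exp(−(4.7−5.33)²/(2·0.81²)) = 0.492521·exp(-0.30247) = 0.363969] × [0.254784] = 0.0927334
Weight by the priors:
  π_A·L_A = 0.48 × 0.232124 = 0.11142
  π_B·L_B = 0.52 × 0.0927334 = 0.0482214
Evidence: 0.11142 + 0.0482214 = 0.159641
So the posterior for Type A is 0.11142 / 0.159641 ≈ 0.6979.

0.6979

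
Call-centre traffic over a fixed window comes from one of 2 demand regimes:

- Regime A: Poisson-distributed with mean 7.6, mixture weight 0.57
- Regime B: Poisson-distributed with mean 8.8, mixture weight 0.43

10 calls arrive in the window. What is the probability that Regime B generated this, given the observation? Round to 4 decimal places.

Apply Bayes' rule: the posterior for each component is proportional to its prior times its likelihood at x.
Poisson probabilities:
  L_A = e^(−7.6)·7.6^10/10! = 0.0886614
  L_B = e^(−8.8)·8.8^10/10! = 0.115684
Multiply by the mixture weights:
  w_A·L_A = 0.57 × 0.0886614 = 0.050537
  w_B·L_B = 0.43 × 0.115684 = 0.049744
Sum: 0.050537 + 0.049744 = 0.100281
Responsibility of Regime B: 0.049744 / 0.100281 ≈ 0.4960

0.4960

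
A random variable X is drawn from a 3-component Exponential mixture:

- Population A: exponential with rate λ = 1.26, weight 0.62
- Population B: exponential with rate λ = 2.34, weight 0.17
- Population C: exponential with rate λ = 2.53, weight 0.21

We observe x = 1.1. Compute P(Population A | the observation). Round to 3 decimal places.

0.756

P(component k | x) = π_k·f_k(x) / marginal(x), where marginal(x) = Σ_j π_j·f_j(x).
Exponential densities:
  p_A = 1.26·e^(−1.26·1.1) = 1.26·e^(−1.3860) = 0.315093
  p_B = 2.34·e^(−2.34·1.1) = 2.34·e^(−2.5740) = 0.178378
  p_C = 2.53·e^(−2.53·1.1) = 2.53·e^(−2.7830) = 0.156487
Multiply by the mixture weights:
  π_A·p_A = 0.62 × 0.315093 = 0.195357
  π_B·p_B = 0.17 × 0.178378 = 0.0303243
  π_C·p_C = 0.21 × 0.156487 = 0.0328623
Sum: 0.195357 + 0.0303243 + 0.0328623 = 0.258544
P(Population A | x) = 0.195357 / 0.258544 ≈ 0.756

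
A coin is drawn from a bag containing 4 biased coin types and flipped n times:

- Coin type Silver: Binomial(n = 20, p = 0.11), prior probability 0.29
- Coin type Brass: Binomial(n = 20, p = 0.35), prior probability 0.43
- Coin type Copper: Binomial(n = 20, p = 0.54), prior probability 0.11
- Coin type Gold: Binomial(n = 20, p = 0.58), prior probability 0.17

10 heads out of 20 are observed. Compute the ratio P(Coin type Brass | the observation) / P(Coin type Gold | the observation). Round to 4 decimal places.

Since P(k|x) ∝ P(Z=k) f_k(x), the posterior odds are P(Z=i) f_i(x) / (P(Z=j) f_j(x)).
Evaluate each component's likelihood at the observed value:
  L_Silver = C(20,10)·0.11^10·0.89^10 = 184756·2.59374e-10·0.311817 = 1.49426e-05
  L_Brass = C(20,10)·0.35^10·0.65^10 = 184756·2.75855e-05·0.0134627 = 0.068614
  L_Copper = C(20,10)·0.54^10·0.46^10 = 184756·0.00210833·0.000424207 = 0.16524
  L_Gold = C(20,10)·0.58^10·0.42^10 = 184756·0.00430804·0.000170802 = 0.135948
0.029504 / 0.0231111 ≈ 1.2766

1.2766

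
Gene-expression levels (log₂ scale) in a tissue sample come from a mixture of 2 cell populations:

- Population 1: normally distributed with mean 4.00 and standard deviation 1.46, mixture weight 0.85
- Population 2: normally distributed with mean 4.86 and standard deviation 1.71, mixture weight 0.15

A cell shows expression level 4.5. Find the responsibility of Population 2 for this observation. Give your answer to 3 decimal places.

0.135

The responsibility of component k is π_k f_k(x) divided by Σ_j π_j f_j(x).
Evaluate each component's likelihood at the observed value:
  f_1 = 0.257685
  f_2 = 0.228186
Weight by the priors:
  π_1·f_1 = 0.85 × 0.257685 = 0.219032
  π_2·f_2 = 0.15 × 0.228186 = 0.034228
Sum: 0.219032 + 0.034228 = 0.25326
P(Population 2 | x) ≈ 0.135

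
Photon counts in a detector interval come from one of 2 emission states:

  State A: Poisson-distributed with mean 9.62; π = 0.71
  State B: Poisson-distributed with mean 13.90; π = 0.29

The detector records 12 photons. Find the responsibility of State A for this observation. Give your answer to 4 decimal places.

The responsibility of component k is P(Z=k) f_k(x) divided by Σ_j P(Z=j) f_j(x).
Component likelihoods at x = 12 photons:
  L_A = 0.0870665
  L_B = 0.0998039
Weight by the priors:
  P(Z=A)·L_A = 0.71 × 0.0870665 = 0.0618172
  P(Z=B)·L_B = 0.29 × 0.0998039 = 0.0289431
Marginal: 0.0618172 + 0.0289431 = 0.0907603
P(State A | data) ≈ 0.6811

0.6811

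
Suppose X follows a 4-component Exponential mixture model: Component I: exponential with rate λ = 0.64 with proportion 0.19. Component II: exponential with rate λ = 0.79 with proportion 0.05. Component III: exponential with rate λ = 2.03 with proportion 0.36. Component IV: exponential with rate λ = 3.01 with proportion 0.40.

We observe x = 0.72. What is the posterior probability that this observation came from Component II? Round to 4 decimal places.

0.0550

By Bayes' theorem, P(k | x) = π_k f_k(x) / Σ_j π_j f_j(x).
Component likelihoods at x = 0.72:
  L_I = 0.403698
  L_II = 0.447302
  L_III = 0.470686
  L_IV = 0.344638
Multiply by the mixture weights:
  π_I·L_I = 0.19 × 0.403698 = 0.0767027
  π_II·L_II = 0.05 × 0.447302 = 0.0223651
  π_III·L_III = 0.36 × 0.470686 = 0.169447
  π_IV·L_IV = 0.40 × 0.344638 = 0.137855
Normaliser: 0.0767027 + 0.0223651 + 0.169447 + 0.137855 = 0.40637
Responsibility of Component II: 0.0223651 / 0.40637 ≈ 0.0550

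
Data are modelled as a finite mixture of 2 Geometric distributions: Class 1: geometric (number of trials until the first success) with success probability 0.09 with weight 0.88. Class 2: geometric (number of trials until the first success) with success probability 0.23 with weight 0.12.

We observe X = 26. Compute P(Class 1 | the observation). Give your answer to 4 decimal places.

Posterior ∝ prior × likelihood, so P(k | x) ∝ w_k f_k(x); normalise over all components.
Component likelihoods at x = 26:
  f_1 = 0.09·(1−0.09)^25 = 0.09·0.0946313 = 0.00851682
  f_2 = 0.23·(1−0.23)^25 = 0.23·0.00145301 = 0.000334192
Weight by the priors:
  w_1·f_1 = 0.88 × 0.00851682 = 0.0074948
  w_2·f_2 = 0.12 × 0.000334192 = 4.0103e-05
Normaliser: 0.0074948 + 4.0103e-05 = 0.0075349
Responsibility of Class 1: 0.0074948 / 0.0075349 ≈ 0.9947

0.9947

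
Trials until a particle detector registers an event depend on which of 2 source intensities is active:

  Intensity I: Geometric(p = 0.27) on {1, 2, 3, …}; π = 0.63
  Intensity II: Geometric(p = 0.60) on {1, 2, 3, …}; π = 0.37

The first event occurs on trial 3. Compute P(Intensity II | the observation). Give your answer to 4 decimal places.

0.2815

The responsibility of component k is π_k f_k(x) divided by Σ_j π_j f_j(x).
Geometric probabilities:
  p_I = 0.143883
  p_II = 0.096
Prior × likelihood for each component:
  π_I·p_I = 0.63 × 0.143883 = 0.0906463
  π_II·p_II = 0.37 × 0.096 = 0.03552
Normaliser: 0.0906463 + 0.03552 = 0.126166
P(Intensity II | 3) ≈ 0.2815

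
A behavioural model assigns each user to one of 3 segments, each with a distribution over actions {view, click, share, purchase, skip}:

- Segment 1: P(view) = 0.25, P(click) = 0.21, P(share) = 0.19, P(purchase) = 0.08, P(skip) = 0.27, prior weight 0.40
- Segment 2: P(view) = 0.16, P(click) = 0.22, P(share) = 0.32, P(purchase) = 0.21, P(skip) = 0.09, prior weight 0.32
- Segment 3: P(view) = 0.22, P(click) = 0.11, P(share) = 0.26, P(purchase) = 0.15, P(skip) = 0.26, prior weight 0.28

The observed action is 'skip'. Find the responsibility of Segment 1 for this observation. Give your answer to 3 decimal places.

0.515

By Bayes' theorem, P(k | x) = π_k f_k(x) / Σ_j π_j f_j(x).
Categorical probabilities:
  f_1 = P(skip | comp) = 0.27
  f_2 = P(skip | comp) = 0.09
  f_3 = P(skip | comp) = 0.26
Unnormalised posteriors:
  π_1·f_1 = 0.40 × 0.27 = 0.108
  π_2·f_2 = 0.32 × 0.09 = 0.0288
  π_3·f_3 = 0.28 × 0.26 = 0.0728
Marginal: 0.108 + 0.0288 + 0.0728 = 0.2096
P(Segment 1 | x) ≈ 0.515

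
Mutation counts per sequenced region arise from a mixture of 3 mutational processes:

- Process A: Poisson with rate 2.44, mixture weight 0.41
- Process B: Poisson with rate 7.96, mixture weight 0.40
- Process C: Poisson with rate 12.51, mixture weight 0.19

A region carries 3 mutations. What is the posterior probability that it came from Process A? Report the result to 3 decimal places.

0.878

Apply Bayes' rule: the posterior for each component is proportional to its prior times its likelihood at x.
Poisson probabilities:
  p_A = e^(−2.44)·2.44^3/3! = 0.211028
  p_B = e^(−7.96)·7.96^3/3! = 0.0293497
  p_C = e^(−12.51)·12.51^3/3! = 0.00120392
Prior × likelihood for each component:
  π_A·p_A = 0.41 × 0.211028 = 0.0865214
  π_B·p_B = 0.40 × 0.0293497 = 0.0117399
  π_C·p_C = 0.19 × 0.00120392 = 0.000228744
Denominator: 0.0865214 + 0.0117399 + 0.000228744 = 0.09849
P(Process A | 3 mutations) = 0.0865214 / 0.09849 ≈ 0.878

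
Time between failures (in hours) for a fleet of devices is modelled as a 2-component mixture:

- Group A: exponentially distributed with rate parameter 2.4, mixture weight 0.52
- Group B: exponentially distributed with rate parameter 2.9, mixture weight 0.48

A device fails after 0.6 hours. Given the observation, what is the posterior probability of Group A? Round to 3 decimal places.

Posterior ∝ prior × likelihood, so P(k | x) ∝ π_k f_k(x); normalise over all components.
Evaluate each component's likelihood at the observed value:
  f_A = 0.568627
  f_B = 0.509009
Unnormalised posteriors:
  π_A·f_A = 0.52 × 0.568627 = 0.295686
  π_B·f_B = 0.48 × 0.509009 = 0.244324
Sum: 0.295686 + 0.244324 = 0.54001
P(Group A | x) = 0.295686 / 0.54001 ≈ 0.548

0.548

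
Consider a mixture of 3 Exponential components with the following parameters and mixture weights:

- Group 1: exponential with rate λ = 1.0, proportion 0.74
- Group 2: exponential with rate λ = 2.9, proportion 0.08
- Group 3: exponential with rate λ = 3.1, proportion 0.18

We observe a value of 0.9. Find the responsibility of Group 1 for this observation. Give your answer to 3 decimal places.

0.854

By Bayes' theorem, P(k | x) = π_k f_k(x) / Σ_j π_j f_j(x).
Exponential densities:
  p_1 = 0.40657
  p_2 = 0.21325
  p_3 = 0.190406
Multiply by the mixture weights:
  π_1·p_1 = 0.74 × 0.40657 = 0.300862
  π_2·p_2 = 0.08 × 0.21325 = 0.01706
  π_3·p_3 = 0.18 × 0.190406 = 0.034273
Denominator: 0.300862 + 0.01706 + 0.034273 = 0.352195
Responsibility of Group 1: 0.300862 / 0.352195 ≈ 0.854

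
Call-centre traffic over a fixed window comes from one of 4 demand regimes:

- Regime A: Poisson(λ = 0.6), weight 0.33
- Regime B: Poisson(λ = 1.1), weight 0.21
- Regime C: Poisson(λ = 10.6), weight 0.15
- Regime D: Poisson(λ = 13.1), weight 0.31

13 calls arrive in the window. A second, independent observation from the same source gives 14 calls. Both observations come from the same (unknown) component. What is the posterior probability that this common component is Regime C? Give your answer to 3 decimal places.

0.191

Apply Bayes' rule: the posterior for each component is proportional to its prior times its likelihood at x.
Since both observations come from the same component, the likelihood for component k is f_k(x₁)·f_k(x₂).
  L_A = [e^(−0.6)·0.6^13/13! = 1.15109e-13] × [4.93324e-15] = 5.67861e-28
  L_B = [e^(−1.1)·1.1^13/13! = 1.84544e-10] × [1.44999e-11] = 2.67588e-21
  L_C = [e^(−10.6)·10.6^13/13! = 0.0853443] × [0.0646178] = 0.00551476
  L_D = [e^(−13.1)·13.1^13/13! = 0.109898] × [0.102833] = 0.0113011
Unnormalised posteriors:
  w_A·L_A = 0.33 × 5.67861e-28 = 1.87394e-28
  w_B·L_B = 0.21 × 2.67588e-21 = 5.61934e-22
  w_C·L_C = 0.15 × 0.00551476 = 0.000827214
  w_D·L_D = 0.31 × 0.0113011 = 0.00350334
Evidence: 1.87394e-28 + 5.61934e-22 + 0.000827214 + 0.00350334 = 0.00433056
P(Regime C | x) ≈ 0.191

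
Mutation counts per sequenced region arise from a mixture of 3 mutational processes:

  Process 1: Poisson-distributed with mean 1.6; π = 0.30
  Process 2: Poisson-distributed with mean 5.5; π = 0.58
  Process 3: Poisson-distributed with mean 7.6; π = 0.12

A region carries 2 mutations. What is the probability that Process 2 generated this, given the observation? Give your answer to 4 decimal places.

The responsibility of component k is P(Z=k) f_k(x) divided by Σ_j P(Z=j) f_j(x).
Component likelihoods at x = 2 mutations:
  L_1 = 0.258428
  L_2 = 0.0618124
  L_3 = 0.014453
Weight by the priors:
  P(Z=1)·L_1 = 0.30 × 0.258428 = 0.0775283
  P(Z=2)·L_2 = 0.58 × 0.0618124 = 0.0358512
  P(Z=3)·L_3 = 0.12 × 0.014453 = 0.00173436
Evidence: 0.0775283 + 0.0358512 + 0.00173436 = 0.115114
P(Process 2 | the observation) ≈ 0.3114

0.3114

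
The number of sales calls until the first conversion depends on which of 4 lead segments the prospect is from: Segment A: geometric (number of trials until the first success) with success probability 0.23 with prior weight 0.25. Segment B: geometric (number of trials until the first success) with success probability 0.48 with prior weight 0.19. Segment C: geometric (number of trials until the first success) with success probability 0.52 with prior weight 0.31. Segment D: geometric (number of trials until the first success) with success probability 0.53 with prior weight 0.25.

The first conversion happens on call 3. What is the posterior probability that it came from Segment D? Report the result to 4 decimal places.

0.2339

The responsibility of component k is P(Z=k) f_k(x) divided by Σ_j P(Z=j) f_j(x).
Component likelihoods at x = 3:
  p_A = 0.136367
  p_B = 0.129792
  p_C = 0.119808
  p_D = 0.117077
Multiply by the mixture weights:
  P(Z=A)·p_A = 0.25 × 0.136367 = 0.0340917
  P(Z=B)·p_B = 0.19 × 0.129792 = 0.0246605
  P(Z=C)·p_C = 0.31 × 0.119808 = 0.0371405
  P(Z=D)·p_D = 0.25 × 0.117077 = 0.0292693
Normaliser: 0.0340917 + 0.0246605 + 0.0371405 + 0.0292693 = 0.125162
So the posterior for Segment D is 0.0292693 / 0.125162 ≈ 0.2339.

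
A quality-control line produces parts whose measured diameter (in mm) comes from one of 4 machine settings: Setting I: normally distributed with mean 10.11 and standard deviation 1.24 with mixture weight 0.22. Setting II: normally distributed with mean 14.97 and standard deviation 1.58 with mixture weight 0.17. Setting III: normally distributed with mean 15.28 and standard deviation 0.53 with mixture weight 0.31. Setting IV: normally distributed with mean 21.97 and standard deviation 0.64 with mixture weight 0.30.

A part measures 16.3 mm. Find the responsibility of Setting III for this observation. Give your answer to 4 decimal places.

Apply Bayes' rule: the posterior for each component is proportional to its prior times its likelihood at x.
Component likelihoods at x = 16.3 mm:
  f_I = (1/(1.24·√(2π)))·exp(−(16.3−10.11)²/(2·1.24²)) = 0.321728·exp(-12.45971) = 1.24826e-06
  f_II = (1/(1.58·√(2π)))·exp(−(16.3−14.97)²/(2·1.58²)) = 0.252495·exp(-0.35429) = 0.177169
  f_III = (1/(0.53·√(2π)))·exp(−(16.3−15.28)²/(2·0.53²)) = 0.752721·exp(-1.85190) = 0.118131
  f_IV = (1/(0.64·√(2π)))·exp(−(16.3−21.97)²/(2·0.64²)) = 0.623347·exp(-39.24426) = 5.6385e-18
Unnormalised posteriors:
  π_I·f_I = 0.22 × 1.24826e-06 = 2.74617e-07
  π_II·f_II = 0.17 × 0.177169 = 0.0301187
  π_III·f_III = 0.31 × 0.118131 = 0.0366205
  π_IV·f_IV = 0.30 × 5.6385e-18 = 1.69155e-18
Marginal: 2.74617e-07 + 0.0301187 + 0.0366205 + 1.69155e-18 = 0.0667394
So the posterior for Setting III is 0.0366205 / 0.0667394 ≈ 0.5487.

0.5487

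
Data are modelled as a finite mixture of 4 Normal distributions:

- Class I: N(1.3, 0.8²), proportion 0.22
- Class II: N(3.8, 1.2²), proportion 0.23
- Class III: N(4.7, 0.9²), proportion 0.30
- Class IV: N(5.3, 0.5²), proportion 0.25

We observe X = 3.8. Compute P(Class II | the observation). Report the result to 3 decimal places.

By Bayes' theorem, P(k | x) = π_k f_k(x) / Σ_j π_j f_j(x).
Component likelihoods at x = 3.8:
  f_I = 0.00377782
  f_II = 0.332452
  f_III = 0.268856
  f_IV = 0.0088637
Weight by the priors:
  π_I·f_I = 0.22 × 0.00377782 = 0.000831121
  π_II·f_II = 0.23 × 0.332452 = 0.0764639
  π_III·f_III = 0.30 × 0.268856 = 0.0806569
  π_IV·f_IV = 0.25 × 0.0088637 = 0.00221592
Sum: 0.000831121 + 0.0764639 + 0.0806569 + 0.00221592 = 0.160168
Responsibility of Class II: 0.0764639 / 0.160168 ≈ 0.477

0.477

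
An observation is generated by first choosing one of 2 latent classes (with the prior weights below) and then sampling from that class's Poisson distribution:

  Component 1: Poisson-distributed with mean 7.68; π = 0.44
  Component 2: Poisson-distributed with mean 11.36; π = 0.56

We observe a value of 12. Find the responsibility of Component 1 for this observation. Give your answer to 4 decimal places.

0.2212

P(component k | x) = P(Z=k)·f_k(x) / marginal(x), where marginal(x) = Σ_j P(Z=j)·f_j(x).
Poisson probabilities:
  p_1 = 0.0406084
  p_2 = 0.112362
Weight by the priors:
  P(Z=1)·p_1 = 0.44 × 0.0406084 = 0.0178677
  P(Z=2)·p_2 = 0.56 × 0.112362 = 0.0629225
Evidence: 0.0178677 + 0.0629225 = 0.0807902
Responsibility of Component 1: 0.0178677 / 0.0807902 ≈ 0.2212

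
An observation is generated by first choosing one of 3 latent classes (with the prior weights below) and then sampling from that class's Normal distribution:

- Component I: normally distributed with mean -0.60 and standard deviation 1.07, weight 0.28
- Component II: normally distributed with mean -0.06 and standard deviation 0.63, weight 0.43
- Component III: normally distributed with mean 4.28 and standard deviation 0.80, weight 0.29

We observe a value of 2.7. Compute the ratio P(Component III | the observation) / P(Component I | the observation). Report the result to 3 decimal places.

22.907

Since P(k|x) ∝ w_k f_k(x), the posterior odds are w_i f_i(x) / (w_j f_j(x)).
Evaluate each component's likelihood at the observed value:
  L_I = 0.00320683
  L_II = 4.30445e-05
  L_III = 0.0709268
Posterior odds = (w_III·L_III) / (w_I·L_I) = (0.29·0.0709268) / (0.28·0.00320683) = 0.0205688 / 0.000897914 ≈ 22.907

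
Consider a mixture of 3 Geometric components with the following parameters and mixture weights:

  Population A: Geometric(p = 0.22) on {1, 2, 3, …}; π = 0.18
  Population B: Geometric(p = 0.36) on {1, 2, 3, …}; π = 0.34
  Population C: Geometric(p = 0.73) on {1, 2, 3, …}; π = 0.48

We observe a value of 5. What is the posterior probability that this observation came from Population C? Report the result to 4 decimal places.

0.0503

By Bayes' theorem, P(k | x) = π_k f_k(x) / Σ_j π_j f_j(x).
Evaluate each component's likelihood at the observed value:
  f_A = 0.0814331
  f_B = 0.060398
  f_C = 0.00387952
Multiply by the mixture weights:
  π_A·f_A = 0.18 × 0.0814331 = 0.014658
  π_B·f_B = 0.34 × 0.060398 = 0.0205353
  π_C·f_C = 0.48 × 0.00387952 = 0.00186217
Marginal: 0.014658 + 0.0205353 + 0.00186217 = 0.0370554
So the posterior for Population C is 0.00186217 / 0.0370554 ≈ 0.0503.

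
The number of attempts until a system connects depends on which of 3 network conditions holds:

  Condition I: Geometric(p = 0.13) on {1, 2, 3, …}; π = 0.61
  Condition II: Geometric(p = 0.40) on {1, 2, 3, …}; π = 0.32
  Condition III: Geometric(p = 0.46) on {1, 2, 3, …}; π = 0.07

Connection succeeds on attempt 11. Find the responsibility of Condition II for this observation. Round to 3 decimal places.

0.038

By Bayes' theorem, P(k | x) = w_k f_k(x) / Σ_j w_j f_j(x).
Evaluate each component's likelihood at the observed value:
  p_I = 0.032295
  p_II = 0.00241865
  p_III = 0.00096983
Multiply by the mixture weights:
  w_I·p_I = 0.61 × 0.032295 = 0.0197
  w_II·p_II = 0.32 × 0.00241865 = 0.000773967
  w_III·p_III = 0.07 × 0.00096983 = 6.78881e-05
Sum: 0.0197 + 0.000773967 + 6.78881e-05 = 0.0205418
Responsibility of Condition II: 0.000773967 / 0.0205418 ≈ 0.038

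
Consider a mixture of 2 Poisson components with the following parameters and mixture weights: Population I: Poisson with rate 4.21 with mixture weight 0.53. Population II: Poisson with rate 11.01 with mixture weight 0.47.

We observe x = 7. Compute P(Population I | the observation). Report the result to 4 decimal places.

0.5475

Posterior ∝ prior × likelihood, so P(k | x) ∝ P(Z=k) f_k(x); normalise over all components.
Component likelihoods at x = 7:
  p_I = e^(−4.21)·4.21^7/7! = 0.0690501
  p_II = e^(−11.01)·11.01^7/7! = 0.0643426
Multiply by the mixture weights:
  P(Z=I)·p_I = 0.53 × 0.0690501 = 0.0365966
  P(Z=II)·p_II = 0.47 × 0.0643426 = 0.030241
Marginal: 0.0365966 + 0.030241 = 0.0668376
P(Population I | 7) ≈ 0.5475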